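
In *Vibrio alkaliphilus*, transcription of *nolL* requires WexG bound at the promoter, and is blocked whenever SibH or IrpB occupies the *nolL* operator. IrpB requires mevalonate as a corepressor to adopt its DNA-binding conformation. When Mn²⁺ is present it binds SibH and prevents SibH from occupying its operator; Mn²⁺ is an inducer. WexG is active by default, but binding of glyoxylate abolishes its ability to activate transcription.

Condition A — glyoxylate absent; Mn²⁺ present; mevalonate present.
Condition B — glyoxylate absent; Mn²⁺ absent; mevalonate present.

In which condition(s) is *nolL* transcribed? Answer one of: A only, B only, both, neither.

Condition A:
Glyoxylate is absent, so WexG is active.
Mn²⁺ is present, so SibH is inactive.
Mevalonate is present, so IrpB is active.
With repressor IrpB bound, *nolL* is not transcribed.
→ *nolL* is OFF in A.
Condition B:
Glyoxylate is absent, so WexG is active.
Mn²⁺ is absent, so SibH is active.
Mevalonate is present, so IrpB is active.
With repressor SibH bound, *nolL* is not transcribed.
→ *nolL* is OFF in B.

neither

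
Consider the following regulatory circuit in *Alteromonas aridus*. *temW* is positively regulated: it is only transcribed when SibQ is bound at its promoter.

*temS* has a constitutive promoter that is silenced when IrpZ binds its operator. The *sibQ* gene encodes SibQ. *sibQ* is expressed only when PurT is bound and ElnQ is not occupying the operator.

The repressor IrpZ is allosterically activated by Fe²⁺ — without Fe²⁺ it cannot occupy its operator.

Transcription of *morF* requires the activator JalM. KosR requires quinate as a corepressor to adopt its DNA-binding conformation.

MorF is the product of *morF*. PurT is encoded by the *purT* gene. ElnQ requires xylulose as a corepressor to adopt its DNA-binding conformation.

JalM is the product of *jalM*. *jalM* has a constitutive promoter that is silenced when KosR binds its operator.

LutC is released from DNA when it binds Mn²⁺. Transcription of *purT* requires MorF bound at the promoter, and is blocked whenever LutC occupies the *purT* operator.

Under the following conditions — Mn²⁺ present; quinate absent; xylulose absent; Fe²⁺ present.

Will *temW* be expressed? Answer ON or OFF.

Quinate is absent, so KosR is inactive.
With no repressor bound, *jalM* is transcribed.
So JalM is produced and active.
No repressor is bound and JalM is active, so *morF* is transcribed.
So MorF is produced and active.
Mn²⁺ is present, so LutC is inactive.
No repressor is bound and MorF is active, so *purT* is transcribed.
So PurT is produced and active.
Xylulose is absent, so ElnQ is inactive.
No repressor is bound and PurT is active, so *sibQ* is transcribed.
So SibQ is produced and active.
No repressor is bound and SibQ is active, so *temW* is transcribed.

ON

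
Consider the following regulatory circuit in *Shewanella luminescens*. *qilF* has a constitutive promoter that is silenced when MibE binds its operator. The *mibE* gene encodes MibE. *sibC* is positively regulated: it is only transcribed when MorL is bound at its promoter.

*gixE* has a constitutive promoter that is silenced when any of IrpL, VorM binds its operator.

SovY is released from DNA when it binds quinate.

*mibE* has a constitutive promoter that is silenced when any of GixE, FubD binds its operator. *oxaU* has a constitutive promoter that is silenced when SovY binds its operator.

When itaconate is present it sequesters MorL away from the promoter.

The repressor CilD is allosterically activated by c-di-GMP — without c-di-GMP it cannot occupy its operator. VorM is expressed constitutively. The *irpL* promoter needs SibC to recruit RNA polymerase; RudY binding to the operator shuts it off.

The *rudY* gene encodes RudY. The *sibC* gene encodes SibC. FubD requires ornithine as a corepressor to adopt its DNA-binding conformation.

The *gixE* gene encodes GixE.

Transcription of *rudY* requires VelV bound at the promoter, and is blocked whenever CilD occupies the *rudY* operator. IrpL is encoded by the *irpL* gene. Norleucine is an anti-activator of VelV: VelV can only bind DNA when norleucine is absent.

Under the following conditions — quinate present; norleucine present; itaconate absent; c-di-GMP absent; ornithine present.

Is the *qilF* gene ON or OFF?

ON

Norleucine is present, so VelV is inactive.
c-di-GMP is absent, so CilD is inactive.
Required activator VelV is absent, so *rudY* is not transcribed.
So RudY is not produced.
Itaconate is absent, so MorL is active.
No repressor is bound and MorL is active, so *sibC* is transcribed.
So SibC is produced and active.
No repressor is bound and SibC is active, so *irpL* is transcribed.
So IrpL is produced and active.
VorM is produced constitutively and is active.
With repressor IrpL bound, *gixE* is not transcribed.
So GixE is not produced.
Ornithine is present, so FubD is active.
With repressor FubD bound, *mibE* is not transcribed.
So MibE is not produced.
With no repressor bound, *qilF* is transcribed.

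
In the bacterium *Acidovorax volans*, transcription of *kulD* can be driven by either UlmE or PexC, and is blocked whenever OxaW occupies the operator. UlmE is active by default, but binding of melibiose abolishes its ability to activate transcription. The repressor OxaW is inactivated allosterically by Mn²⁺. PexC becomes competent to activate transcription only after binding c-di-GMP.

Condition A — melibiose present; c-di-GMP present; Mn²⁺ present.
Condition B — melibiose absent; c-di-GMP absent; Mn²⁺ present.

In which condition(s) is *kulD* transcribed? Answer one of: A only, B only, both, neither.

Condition A:
Melibiose is present, so UlmE is inactive.
c-di-GMP is present, so PexC is active.
Mn²⁺ is present, so OxaW is inactive.
Activator PexC is present, so *kulD* is transcribed.
→ *kulD* is ON in A.
Condition B:
Melibiose is absent, so UlmE is active.
c-di-GMP is absent, so PexC is inactive.
Mn²⁺ is present, so OxaW is inactive.
Activator UlmE is present, so *kulD* is transcribed.
→ *kulD* is ON in B.

both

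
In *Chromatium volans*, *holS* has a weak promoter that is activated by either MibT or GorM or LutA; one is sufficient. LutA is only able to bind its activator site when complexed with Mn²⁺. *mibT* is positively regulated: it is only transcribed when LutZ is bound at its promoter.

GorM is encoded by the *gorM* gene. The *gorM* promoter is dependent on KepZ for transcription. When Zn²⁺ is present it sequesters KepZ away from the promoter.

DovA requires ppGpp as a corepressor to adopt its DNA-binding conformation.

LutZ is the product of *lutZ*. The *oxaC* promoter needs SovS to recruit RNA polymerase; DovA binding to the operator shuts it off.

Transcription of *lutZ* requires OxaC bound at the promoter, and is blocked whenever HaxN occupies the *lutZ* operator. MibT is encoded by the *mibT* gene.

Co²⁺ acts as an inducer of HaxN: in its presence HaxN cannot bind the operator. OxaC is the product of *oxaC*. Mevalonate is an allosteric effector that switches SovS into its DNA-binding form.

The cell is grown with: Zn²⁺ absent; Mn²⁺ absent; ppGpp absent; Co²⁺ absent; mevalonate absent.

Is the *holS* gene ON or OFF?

ON

Co²⁺ is absent, so HaxN is active.
ppGpp is absent, so DovA is inactive.
Mevalonate is absent, so SovS is inactive.
Required activator SovS is absent, so *oxaC* is not transcribed.
So OxaC is not produced.
With repressor HaxN bound, *lutZ* is not transcribed.
So LutZ is not produced.
Required activator LutZ is absent, so *mibT* is not transcribed.
So MibT is not produced.
Zn²⁺ is absent, so KepZ is active.
No repressor is bound and KepZ is active, so *gorM* is transcribed.
So GorM is produced and active.
Mn²⁺ is absent, so LutA is inactive.
Activator GorM is present, so *holS* is transcribed.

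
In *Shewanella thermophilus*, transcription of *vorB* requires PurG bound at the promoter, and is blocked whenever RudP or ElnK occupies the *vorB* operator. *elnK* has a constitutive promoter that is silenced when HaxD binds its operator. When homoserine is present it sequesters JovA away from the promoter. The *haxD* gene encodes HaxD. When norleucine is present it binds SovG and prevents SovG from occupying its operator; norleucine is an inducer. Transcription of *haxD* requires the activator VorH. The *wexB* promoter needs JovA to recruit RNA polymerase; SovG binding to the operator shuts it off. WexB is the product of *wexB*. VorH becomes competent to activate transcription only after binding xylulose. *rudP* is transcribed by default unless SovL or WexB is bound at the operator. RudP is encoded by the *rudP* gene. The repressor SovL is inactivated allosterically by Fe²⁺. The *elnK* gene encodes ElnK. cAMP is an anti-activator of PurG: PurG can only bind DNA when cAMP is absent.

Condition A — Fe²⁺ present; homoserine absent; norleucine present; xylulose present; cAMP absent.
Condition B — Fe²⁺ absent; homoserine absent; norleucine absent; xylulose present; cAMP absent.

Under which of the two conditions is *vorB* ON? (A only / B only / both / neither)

Condition A:
Fe²⁺ is present, so SovL is inactive.
Homoserine is absent, so JovA is active.
Norleucine is present, so SovG is inactive.
No repressor is bound and JovA is active, so *wexB* is transcribed.
So WexB is produced and active.
With repressor WexB bound, *rudP* is not transcribed.
So RudP is not produced.
Xylulose is present, so VorH is active.
No repressor is bound and VorH is active, so *haxD* is transcribed.
So HaxD is produced and active.
With repressor HaxD bound, *elnK* is not transcribed.
So ElnK is not produced.
cAMP is absent, so PurG is active.
No repressor is bound and PurG is active, so *vorB* is transcribed.
→ *vorB* is ON in A.
Condition B:
Fe²⁺ is absent, so SovL is active.
Homoserine is absent, so JovA is active.
Norleucine is absent, so SovG is active.
With repressor SovG bound, *wexB* is not transcribed.
So WexB is not produced.
With repressor SovL bound, *rudP* is not transcribed.
So RudP is not produced.
Xylulose is present, so VorH is active.
No repressor is bound and VorH is active, so *haxD* is transcribed.
So HaxD is produced and active.
With repressor HaxD bound, *elnK* is not transcribed.
So ElnK is not produced.
cAMP is absent, so PurG is active.
No repressor is bound and PurG is active, so *vorB* is transcribed.
→ *vorB* is ON in B.

both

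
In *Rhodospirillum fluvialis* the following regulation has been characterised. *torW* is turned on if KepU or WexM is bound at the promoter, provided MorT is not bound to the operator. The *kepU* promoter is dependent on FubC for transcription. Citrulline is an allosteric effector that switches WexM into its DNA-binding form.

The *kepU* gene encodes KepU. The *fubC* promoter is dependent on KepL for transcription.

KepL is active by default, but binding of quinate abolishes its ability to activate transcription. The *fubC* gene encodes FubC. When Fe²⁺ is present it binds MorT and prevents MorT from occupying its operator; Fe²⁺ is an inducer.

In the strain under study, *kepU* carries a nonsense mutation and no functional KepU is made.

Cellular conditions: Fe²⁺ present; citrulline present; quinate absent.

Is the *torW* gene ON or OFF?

ON

KepU is non-functional in this strain, so it has no effect.
Fe²⁺ is present, so MorT is inactive.
Citrulline is present, so WexM is active.
Activator WexM is present, so *torW* is transcribed.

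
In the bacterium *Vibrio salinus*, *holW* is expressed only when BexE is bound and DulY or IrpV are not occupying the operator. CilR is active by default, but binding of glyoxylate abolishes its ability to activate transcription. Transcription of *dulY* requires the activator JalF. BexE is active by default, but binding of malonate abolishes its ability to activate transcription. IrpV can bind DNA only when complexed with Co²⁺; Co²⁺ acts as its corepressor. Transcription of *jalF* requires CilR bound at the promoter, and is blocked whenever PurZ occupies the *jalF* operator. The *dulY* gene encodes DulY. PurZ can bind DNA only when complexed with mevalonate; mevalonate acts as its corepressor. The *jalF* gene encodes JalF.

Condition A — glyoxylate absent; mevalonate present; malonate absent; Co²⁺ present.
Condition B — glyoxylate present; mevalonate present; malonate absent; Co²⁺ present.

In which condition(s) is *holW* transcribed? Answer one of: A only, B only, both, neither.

neither

Condition A:
Glyoxylate is absent, so CilR is active.
Mevalonate is present, so PurZ is active.
With repressor PurZ bound, *jalF* is not transcribed.
So JalF is not produced.
Required activator JalF is absent, so *dulY* is not transcribed.
So DulY is not produced.
Malonate is absent, so BexE is active.
Co²⁺ is present, so IrpV is active.
With repressor IrpV bound, *holW* is not transcribed.
→ *holW* is OFF in A.
Condition B:
Glyoxylate is present, so CilR is inactive.
Mevalonate is present, so PurZ is active.
With repressor PurZ bound, *jalF* is not transcribed.
So JalF is not produced.
Required activator JalF is absent, so *dulY* is not transcribed.
So DulY is not produced.
Malonate is absent, so BexE is active.
Co²⁺ is present, so IrpV is active.
With repressor IrpV bound, *holW* is not transcribed.
→ *holW* is OFF in B.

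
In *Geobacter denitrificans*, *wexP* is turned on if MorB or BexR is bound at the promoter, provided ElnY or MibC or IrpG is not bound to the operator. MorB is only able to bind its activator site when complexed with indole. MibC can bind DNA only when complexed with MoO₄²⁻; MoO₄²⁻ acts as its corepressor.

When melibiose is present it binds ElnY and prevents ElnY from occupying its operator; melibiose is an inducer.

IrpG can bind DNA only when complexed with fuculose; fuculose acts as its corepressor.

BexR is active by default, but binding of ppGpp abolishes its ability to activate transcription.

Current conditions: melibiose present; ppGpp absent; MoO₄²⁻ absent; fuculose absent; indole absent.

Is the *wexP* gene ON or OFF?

Melibiose is present, so ElnY is inactive.
MoO₄²⁻ is absent, so MibC is inactive.
Indole is absent, so MorB is inactive.
ppGpp is absent, so BexR is active.
Fuculose is absent, so IrpG is inactive.
Activator BexR is present, so *wexP* is transcribed.

ON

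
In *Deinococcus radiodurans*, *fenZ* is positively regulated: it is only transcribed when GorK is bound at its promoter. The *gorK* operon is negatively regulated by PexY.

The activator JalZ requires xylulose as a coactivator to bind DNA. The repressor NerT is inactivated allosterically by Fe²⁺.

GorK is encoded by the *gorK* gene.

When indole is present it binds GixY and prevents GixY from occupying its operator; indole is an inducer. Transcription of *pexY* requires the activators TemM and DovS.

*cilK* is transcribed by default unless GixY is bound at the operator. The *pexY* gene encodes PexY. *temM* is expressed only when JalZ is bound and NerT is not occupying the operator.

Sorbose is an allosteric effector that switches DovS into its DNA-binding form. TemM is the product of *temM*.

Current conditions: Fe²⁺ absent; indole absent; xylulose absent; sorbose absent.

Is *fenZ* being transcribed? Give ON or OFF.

ON

Fe²⁺ is absent, so NerT is active.
Xylulose is absent, so JalZ is inactive.
With repressor NerT bound, *temM* is not transcribed.
So TemM is not produced.
Sorbose is absent, so DovS is inactive.
Required activator TemM is absent, so *pexY* is not transcribed.
So PexY is not produced.
With no repressor bound, *gorK* is transcribed.
So GorK is produced and active.
No repressor is bound and GorK is active, so *fenZ* is transcribed.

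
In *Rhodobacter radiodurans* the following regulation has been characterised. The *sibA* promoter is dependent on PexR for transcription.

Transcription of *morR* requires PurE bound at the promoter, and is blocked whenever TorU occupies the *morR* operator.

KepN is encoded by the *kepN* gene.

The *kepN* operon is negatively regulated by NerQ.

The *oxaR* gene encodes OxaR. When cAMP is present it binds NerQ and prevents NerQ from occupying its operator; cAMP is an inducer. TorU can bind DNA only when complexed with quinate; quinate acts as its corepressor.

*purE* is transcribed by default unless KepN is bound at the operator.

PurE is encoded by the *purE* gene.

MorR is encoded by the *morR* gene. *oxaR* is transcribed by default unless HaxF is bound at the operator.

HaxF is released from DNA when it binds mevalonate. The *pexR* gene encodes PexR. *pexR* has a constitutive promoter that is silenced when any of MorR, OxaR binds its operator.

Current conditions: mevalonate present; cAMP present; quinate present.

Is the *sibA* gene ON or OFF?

cAMP is present, so NerQ is inactive.
With no repressor bound, *kepN* is transcribed.
So KepN is produced and active.
With repressor KepN bound, *purE* is not transcribed.
So PurE is not produced.
Quinate is present, so TorU is active.
With repressor TorU bound, *morR* is not transcribed.
So MorR is not produced.
Mevalonate is present, so HaxF is inactive.
With no repressor bound, *oxaR* is transcribed.
So OxaR is produced and active.
With repressor OxaR bound, *pexR* is not transcribed.
So PexR is not produced.
Required activator PexR is absent, so *sibA* is not transcribed.

OFF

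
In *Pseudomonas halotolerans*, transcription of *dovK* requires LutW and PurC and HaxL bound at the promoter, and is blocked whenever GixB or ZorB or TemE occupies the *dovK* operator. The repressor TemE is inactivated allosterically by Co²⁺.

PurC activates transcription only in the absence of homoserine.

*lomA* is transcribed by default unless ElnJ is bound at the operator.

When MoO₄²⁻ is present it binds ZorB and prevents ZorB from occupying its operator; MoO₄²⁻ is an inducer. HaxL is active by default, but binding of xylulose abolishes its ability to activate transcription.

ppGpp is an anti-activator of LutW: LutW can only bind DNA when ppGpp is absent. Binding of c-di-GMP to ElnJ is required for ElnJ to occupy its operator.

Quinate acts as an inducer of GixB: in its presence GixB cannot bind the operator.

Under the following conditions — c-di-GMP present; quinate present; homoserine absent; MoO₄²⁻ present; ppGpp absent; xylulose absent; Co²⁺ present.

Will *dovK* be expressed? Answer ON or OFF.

ON

ppGpp is absent, so LutW is active.
Quinate is present, so GixB is inactive.
MoO₄²⁻ is present, so ZorB is inactive.
Co²⁺ is present, so TemE is inactive.
Homoserine is absent, so PurC is active.
Xylulose is absent, so HaxL is active.
No repressor is bound and LutW and PurC and HaxL are active, so *dovK* is transcribed.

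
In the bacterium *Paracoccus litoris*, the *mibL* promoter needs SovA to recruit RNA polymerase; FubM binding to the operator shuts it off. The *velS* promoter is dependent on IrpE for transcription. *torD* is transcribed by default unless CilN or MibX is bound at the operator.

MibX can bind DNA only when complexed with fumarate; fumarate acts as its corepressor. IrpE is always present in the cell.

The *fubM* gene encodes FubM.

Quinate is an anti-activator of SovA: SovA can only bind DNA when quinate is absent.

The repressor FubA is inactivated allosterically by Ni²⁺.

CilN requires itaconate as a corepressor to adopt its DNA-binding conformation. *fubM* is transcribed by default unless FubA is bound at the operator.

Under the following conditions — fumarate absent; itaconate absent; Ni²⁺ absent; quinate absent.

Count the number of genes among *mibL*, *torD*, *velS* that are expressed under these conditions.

3

Ni²⁺ is absent, so FubA is active.
With repressor FubA bound, *fubM* is not transcribed.
So FubM is not produced.
Quinate is absent, so SovA is active.
No repressor is bound and SovA is active, so *mibL* is transcribed.
→ *mibL* is ON.
Itaconate is absent, so CilN is inactive.
Fumarate is absent, so MibX is inactive.
With no repressor bound, *torD* is transcribed.
→ *torD* is ON.
IrpE is produced constitutively and is active.
No repressor is bound and IrpE is active, so *velS* is transcribed.
→ *velS* is ON.
3 of the 3 genes are transcribed.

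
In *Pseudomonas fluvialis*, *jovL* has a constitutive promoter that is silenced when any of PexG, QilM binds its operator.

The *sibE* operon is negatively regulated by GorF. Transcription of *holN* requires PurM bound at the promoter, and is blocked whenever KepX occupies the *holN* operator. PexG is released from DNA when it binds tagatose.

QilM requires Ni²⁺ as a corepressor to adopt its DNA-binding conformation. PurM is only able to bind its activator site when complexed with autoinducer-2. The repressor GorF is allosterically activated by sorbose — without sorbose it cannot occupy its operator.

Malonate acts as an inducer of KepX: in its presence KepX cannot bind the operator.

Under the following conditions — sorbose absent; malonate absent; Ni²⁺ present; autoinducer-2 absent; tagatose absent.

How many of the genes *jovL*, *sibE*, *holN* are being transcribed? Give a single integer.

1

Tagatose is absent, so PexG is active.
Ni²⁺ is present, so QilM is active.
With repressor PexG bound, *jovL* is not transcribed.
→ *jovL* is OFF.
Sorbose is absent, so GorF is inactive.
With no repressor bound, *sibE* is transcribed.
→ *sibE* is ON.
Autoinducer-2 is absent, so PurM is inactive.
Malonate is absent, so KepX is active.
With repressor KepX bound, *holN* is not transcribed.
→ *holN* is OFF.
1 of the 3 genes is transcribed.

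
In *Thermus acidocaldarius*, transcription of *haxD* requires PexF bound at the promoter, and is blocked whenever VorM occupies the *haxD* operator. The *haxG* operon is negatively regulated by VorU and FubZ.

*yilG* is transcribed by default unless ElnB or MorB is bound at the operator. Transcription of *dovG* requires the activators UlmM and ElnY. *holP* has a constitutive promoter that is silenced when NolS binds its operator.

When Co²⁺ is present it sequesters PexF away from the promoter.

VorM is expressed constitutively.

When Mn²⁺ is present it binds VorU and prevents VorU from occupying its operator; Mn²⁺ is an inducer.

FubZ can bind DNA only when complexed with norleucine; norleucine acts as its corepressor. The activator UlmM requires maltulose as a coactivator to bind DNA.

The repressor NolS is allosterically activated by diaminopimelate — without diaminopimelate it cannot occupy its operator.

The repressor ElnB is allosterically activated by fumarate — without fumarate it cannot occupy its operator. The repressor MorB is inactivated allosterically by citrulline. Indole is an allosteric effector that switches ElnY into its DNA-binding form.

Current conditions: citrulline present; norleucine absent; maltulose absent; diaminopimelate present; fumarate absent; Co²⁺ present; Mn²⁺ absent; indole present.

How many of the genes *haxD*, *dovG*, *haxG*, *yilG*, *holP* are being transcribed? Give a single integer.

VorM is produced constitutively and is active.
Co²⁺ is present, so PexF is inactive.
With repressor VorM bound, *haxD* is not transcribed.
→ *haxD* is OFF.
Maltulose is absent, so UlmM is inactive.
Indole is present, so ElnY is active.
Required activator UlmM is absent, so *dovG* is not transcribed.
→ *dovG* is OFF.
Mn²⁺ is absent, so VorU is active.
Norleucine is absent, so FubZ is inactive.
With repressor VorU bound, *haxG* is not transcribed.
→ *haxG* is OFF.
Fumarate is absent, so ElnB is inactive.
Citrulline is present, so MorB is inactive.
With no repressor bound, *yilG* is transcribed.
→ *yilG* is ON.
Diaminopimelate is present, so NolS is active.
With repressor NolS bound, *holP* is not transcribed.
→ *holP* is OFF.
1 of the 5 genes is transcribed.

1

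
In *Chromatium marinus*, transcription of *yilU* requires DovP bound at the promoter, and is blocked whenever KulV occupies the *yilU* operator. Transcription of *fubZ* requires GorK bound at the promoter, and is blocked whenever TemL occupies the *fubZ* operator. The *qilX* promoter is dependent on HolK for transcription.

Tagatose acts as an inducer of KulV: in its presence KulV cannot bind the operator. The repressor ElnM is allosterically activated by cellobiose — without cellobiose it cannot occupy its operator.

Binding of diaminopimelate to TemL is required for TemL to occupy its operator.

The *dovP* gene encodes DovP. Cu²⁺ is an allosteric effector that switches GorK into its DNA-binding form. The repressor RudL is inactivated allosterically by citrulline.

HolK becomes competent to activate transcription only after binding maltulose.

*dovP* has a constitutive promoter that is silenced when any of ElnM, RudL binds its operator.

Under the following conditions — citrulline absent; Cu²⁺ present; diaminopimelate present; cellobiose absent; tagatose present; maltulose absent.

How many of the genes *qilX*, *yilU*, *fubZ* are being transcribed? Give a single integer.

Maltulose is absent, so HolK is inactive.
Required activator HolK is absent, so *qilX* is not transcribed.
→ *qilX* is OFF.
Cellobiose is absent, so ElnM is inactive.
Citrulline is absent, so RudL is active.
With repressor RudL bound, *dovP* is not transcribed.
So DovP is not produced.
Tagatose is present, so KulV is inactive.
Required activator DovP is absent, so *yilU* is not transcribed.
→ *yilU* is OFF.
Cu²⁺ is present, so GorK is active.
Diaminopimelate is present, so TemL is active.
With repressor TemL bound, *fubZ* is not transcribed.
→ *fubZ* is OFF.
0 of the 3 genes are transcribed.

0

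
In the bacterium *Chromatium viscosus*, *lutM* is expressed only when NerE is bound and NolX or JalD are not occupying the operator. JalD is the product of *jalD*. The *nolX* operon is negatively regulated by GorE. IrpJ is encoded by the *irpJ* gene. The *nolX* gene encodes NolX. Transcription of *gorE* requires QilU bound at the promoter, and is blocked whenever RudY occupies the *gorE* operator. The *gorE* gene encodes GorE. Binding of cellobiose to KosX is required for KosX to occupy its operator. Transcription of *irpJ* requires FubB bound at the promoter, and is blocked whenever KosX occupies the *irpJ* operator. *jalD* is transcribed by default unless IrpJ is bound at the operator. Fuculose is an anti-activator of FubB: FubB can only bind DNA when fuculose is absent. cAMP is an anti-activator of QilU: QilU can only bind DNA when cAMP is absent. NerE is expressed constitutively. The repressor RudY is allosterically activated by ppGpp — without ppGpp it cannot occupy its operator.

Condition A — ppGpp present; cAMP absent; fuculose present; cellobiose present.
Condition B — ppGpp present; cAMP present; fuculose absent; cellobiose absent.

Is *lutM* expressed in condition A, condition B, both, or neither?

neither

Condition A:
NerE is produced constitutively and is active.
ppGpp is present, so RudY is active.
cAMP is absent, so QilU is active.
With repressor RudY bound, *gorE* is not transcribed.
So GorE is not produced.
With no repressor bound, *nolX* is transcribed.
So NolX is produced and active.
Fuculose is present, so FubB is inactive.
Cellobiose is present, so KosX is active.
With repressor KosX bound, *irpJ* is not transcribed.
So IrpJ is not produced.
With no repressor bound, *jalD* is transcribed.
So JalD is produced and active.
With repressor NolX bound, *lutM* is not transcribed.
→ *lutM* is OFF in A.
Condition B:
NerE is produced constitutively and is active.
ppGpp is present, so RudY is active.
cAMP is present, so QilU is inactive.
With repressor RudY bound, *gorE* is not transcribed.
So GorE is not produced.
With no repressor bound, *nolX* is transcribed.
So NolX is produced and active.
Fuculose is absent, so FubB is active.
Cellobiose is absent, so KosX is inactive.
No repressor is bound and FubB is active, so *irpJ* is transcribed.
So IrpJ is produced and active.
With repressor IrpJ bound, *jalD* is not transcribed.
So JalD is not produced.
With repressor NolX bound, *lutM* is not transcribed.
→ *lutM* is OFF in B.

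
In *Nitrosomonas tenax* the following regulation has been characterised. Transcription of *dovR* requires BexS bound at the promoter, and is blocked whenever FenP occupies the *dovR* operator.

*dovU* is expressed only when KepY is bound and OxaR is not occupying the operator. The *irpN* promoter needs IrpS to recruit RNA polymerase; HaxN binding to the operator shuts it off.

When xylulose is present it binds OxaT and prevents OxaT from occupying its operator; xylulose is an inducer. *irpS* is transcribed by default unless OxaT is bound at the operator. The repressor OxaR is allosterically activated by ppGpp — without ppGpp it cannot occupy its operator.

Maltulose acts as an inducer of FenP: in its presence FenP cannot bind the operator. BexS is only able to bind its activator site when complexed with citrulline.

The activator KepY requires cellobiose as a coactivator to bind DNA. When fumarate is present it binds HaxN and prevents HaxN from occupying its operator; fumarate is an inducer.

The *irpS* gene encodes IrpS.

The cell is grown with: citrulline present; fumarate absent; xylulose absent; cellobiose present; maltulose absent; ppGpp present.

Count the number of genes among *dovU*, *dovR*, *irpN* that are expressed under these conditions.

ppGpp is present, so OxaR is active.
Cellobiose is present, so KepY is active.
With repressor OxaR bound, *dovU* is not transcribed.
→ *dovU* is OFF.
Citrulline is present, so BexS is active.
Maltulose is absent, so FenP is active.
With repressor FenP bound, *dovR* is not transcribed.
→ *dovR* is OFF.
Xylulose is absent, so OxaT is active.
With repressor OxaT bound, *irpS* is not transcribed.
So IrpS is not produced.
Fumarate is absent, so HaxN is active.
With repressor HaxN bound, *irpN* is not transcribed.
→ *irpN* is OFF.
0 of the 3 genes are transcribed.

0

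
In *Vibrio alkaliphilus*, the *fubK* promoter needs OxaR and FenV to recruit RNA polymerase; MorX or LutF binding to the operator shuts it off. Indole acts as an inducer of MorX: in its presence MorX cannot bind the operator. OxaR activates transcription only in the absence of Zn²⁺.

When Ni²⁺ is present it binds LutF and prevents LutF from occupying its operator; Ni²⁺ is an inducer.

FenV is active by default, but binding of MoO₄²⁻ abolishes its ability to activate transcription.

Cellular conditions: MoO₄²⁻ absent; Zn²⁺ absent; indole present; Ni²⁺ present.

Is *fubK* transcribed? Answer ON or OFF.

Zn²⁺ is absent, so OxaR is active.
Indole is present, so MorX is inactive.
Ni²⁺ is present, so LutF is inactive.
MoO₄²⁻ is absent, so FenV is active.
No repressor is bound and OxaR and FenV are active, so *fubK* is transcribed.

ON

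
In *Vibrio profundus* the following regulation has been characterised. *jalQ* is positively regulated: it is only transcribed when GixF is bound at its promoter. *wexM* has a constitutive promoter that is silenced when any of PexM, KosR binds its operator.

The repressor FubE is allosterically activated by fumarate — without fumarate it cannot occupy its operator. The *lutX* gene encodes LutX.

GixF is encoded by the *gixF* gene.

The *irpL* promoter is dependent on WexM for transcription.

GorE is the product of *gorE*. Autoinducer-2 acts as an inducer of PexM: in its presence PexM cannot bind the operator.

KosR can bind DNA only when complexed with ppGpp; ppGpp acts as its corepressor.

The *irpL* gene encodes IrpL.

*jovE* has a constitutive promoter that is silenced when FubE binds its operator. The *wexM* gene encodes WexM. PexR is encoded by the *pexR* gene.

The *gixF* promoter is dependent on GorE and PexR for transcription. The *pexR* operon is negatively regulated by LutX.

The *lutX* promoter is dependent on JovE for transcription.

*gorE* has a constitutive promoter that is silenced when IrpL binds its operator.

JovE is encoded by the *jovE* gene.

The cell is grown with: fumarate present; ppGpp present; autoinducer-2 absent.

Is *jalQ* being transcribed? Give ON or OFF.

ON

Autoinducer-2 is absent, so PexM is active.
ppGpp is present, so KosR is active.
With repressor PexM bound, *wexM* is not transcribed.
So WexM is not produced.
Required activator WexM is absent, so *irpL* is not transcribed.
So IrpL is not produced.
With no repressor bound, *gorE* is transcribed.
So GorE is produced and active.
Fumarate is present, so FubE is active.
With repressor FubE bound, *jovE* is not transcribed.
So JovE is not produced.
Required activator JovE is absent, so *lutX* is not transcribed.
So LutX is not produced.
With no repressor bound, *pexR* is transcribed.
So PexR is produced and active.
No repressor is bound and GorE and PexR are active, so *gixF* is transcribed.
So GixF is produced and active.
No repressor is bound and GixF is active, so *jalQ* is transcribed.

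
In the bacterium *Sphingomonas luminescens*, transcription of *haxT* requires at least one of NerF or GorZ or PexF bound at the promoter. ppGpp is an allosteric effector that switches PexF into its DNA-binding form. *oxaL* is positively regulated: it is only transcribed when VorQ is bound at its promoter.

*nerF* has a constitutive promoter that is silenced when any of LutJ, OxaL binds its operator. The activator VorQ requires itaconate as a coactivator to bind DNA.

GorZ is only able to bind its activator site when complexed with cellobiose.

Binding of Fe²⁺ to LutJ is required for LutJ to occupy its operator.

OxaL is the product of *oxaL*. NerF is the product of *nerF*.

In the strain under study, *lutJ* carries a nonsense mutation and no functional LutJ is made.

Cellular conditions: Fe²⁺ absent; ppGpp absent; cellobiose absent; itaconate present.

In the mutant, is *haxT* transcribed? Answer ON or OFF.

OFF

LutJ is non-functional in this strain, so it has no effect.
Itaconate is present, so VorQ is active.
No repressor is bound and VorQ is active, so *oxaL* is transcribed.
So OxaL is produced and active.
With repressor OxaL bound, *nerF* is not transcribed.
So NerF is not produced.
Cellobiose is absent, so GorZ is inactive.
ppGpp is absent, so PexF is inactive.
No activator is available at the *haxT* promoter, so *haxT* is not transcribed.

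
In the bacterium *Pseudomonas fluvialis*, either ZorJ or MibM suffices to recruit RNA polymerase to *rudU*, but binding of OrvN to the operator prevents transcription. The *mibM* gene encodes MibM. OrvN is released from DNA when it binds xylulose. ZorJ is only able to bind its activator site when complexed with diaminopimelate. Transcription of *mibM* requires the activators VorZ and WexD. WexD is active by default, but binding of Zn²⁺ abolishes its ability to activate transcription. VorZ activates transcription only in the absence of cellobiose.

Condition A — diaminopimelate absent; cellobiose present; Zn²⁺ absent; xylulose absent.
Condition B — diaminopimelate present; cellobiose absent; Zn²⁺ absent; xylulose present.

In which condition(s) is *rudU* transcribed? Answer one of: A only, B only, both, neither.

B only

Condition A:
Diaminopimelate is absent, so ZorJ is inactive.
Cellobiose is present, so VorZ is inactive.
Zn²⁺ is absent, so WexD is active.
Required activator VorZ is absent, so *mibM* is not transcribed.
So MibM is not produced.
Xylulose is absent, so OrvN is active.
With repressor OrvN bound, *rudU* is not transcribed.
→ *rudU* is OFF in A.
Condition B:
Diaminopimelate is present, so ZorJ is active.
Cellobiose is absent, so VorZ is active.
Zn²⁺ is absent, so WexD is active.
No repressor is bound and VorZ and WexD are active, so *mibM* is transcribed.
So MibM is produced and active.
Xylulose is present, so OrvN is inactive.
Activator ZorJ is present, so *rudU* is transcribed.
→ *rudU* is ON in B.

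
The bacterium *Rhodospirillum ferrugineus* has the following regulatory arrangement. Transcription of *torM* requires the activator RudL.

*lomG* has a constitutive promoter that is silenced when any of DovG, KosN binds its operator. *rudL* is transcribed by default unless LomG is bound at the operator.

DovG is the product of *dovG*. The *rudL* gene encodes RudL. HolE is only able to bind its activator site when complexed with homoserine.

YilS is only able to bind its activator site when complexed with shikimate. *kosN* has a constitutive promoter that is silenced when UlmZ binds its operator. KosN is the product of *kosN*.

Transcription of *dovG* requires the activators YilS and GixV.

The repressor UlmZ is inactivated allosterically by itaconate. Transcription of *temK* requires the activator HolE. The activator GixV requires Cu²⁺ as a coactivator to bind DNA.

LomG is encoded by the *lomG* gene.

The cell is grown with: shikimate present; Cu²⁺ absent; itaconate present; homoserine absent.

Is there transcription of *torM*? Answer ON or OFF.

ON

Shikimate is present, so YilS is active.
Cu²⁺ is absent, so GixV is inactive.
Required activator GixV is absent, so *dovG* is not transcribed.
So DovG is not produced.
Itaconate is present, so UlmZ is inactive.
With no repressor bound, *kosN* is transcribed.
So KosN is produced and active.
With repressor KosN bound, *lomG* is not transcribed.
So LomG is not produced.
With no repressor bound, *rudL* is transcribed.
So RudL is produced and active.
No repressor is bound and RudL is active, so *torM* is transcribed.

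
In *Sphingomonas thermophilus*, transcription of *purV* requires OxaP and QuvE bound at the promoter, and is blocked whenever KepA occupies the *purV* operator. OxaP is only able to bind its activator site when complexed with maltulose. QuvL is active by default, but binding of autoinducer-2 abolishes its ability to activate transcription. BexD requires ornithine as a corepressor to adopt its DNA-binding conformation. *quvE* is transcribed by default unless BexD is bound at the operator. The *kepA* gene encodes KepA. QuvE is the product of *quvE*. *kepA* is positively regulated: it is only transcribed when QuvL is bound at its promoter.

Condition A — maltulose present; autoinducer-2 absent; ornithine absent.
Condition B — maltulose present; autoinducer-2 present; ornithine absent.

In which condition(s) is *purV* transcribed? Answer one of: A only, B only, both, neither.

B only

Condition A:
Maltulose is present, so OxaP is active.
Autoinducer-2 is absent, so QuvL is active.
No repressor is bound and QuvL is active, so *kepA* is transcribed.
So KepA is produced and active.
Ornithine is absent, so BexD is inactive.
With no repressor bound, *quvE* is transcribed.
So QuvE is produced and active.
With repressor KepA bound, *purV* is not transcribed.
→ *purV* is OFF in A.
Condition B:
Maltulose is present, so OxaP is active.
Autoinducer-2 is present, so QuvL is inactive.
Required activator QuvL is absent, so *kepA* is not transcribed.
So KepA is not produced.
Ornithine is absent, so BexD is inactive.
With no repressor bound, *quvE* is transcribed.
So QuvE is produced and active.
No repressor is bound and OxaP and QuvE are active, so *purV* is transcribed.
→ *purV* is ON in B.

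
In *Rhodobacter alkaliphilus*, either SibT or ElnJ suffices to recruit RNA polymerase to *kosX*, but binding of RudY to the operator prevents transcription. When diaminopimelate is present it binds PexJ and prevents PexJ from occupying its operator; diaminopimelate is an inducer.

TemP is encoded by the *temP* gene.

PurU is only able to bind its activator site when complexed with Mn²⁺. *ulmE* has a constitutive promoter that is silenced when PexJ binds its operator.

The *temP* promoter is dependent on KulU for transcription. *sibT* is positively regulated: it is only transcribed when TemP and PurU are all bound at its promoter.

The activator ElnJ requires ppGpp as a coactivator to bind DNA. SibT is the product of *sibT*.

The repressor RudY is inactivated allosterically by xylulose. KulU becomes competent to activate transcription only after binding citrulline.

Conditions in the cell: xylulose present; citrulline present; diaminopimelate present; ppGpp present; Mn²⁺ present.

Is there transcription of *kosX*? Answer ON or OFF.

ON

Xylulose is present, so RudY is inactive.
Citrulline is present, so KulU is active.
No repressor is bound and KulU is active, so *temP* is transcribed.
So TemP is produced and active.
Mn²⁺ is present, so PurU is active.
No repressor is bound and TemP and PurU are active, so *sibT* is transcribed.
So SibT is produced and active.
ppGpp is present, so ElnJ is active.
Activator SibT is present, so *kosX* is transcribed.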